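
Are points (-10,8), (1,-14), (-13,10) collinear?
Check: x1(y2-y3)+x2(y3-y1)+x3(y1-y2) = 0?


-10*(-14-10) + 1*(10-8) - 13*(8+ 14)
= 240 + 2 - 286 = -44

No, not collinear (determinant = -44)


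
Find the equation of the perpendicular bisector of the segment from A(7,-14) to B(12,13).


Midpoint = (9.5, -0.5)
Slope of AB = dy/dx = 27/5 = 5.4000
Perp slope = -dx/dy = -5/27 = -0.1852
b = My - (perp slope)*Mx = -0.5 + (5*9.5)/27 = -0.5 + 1.7593 = 1.2593

y = -0.1852x + 1.2593


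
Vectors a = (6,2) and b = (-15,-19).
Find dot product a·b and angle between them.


a·b = 6*(-15) + 2*(-19) = -90 - 38 = -128
|a| = sqrt(36+4) = 6.3246
|b| = sqrt(225+361) = 24.2074
cos(theta) = -128/(sqrt(40)*sqrt(586)) = -128/sqrt(23440) = -0.836048
theta = arccos(-128/sqrt(23440)) = 146.7251 degrees

a·b = -128, theta = 146.7251 deg


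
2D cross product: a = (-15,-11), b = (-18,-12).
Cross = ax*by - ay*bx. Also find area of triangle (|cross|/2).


cross = -15*(-12) + 11*(-18) = 180 - 198 = -18
Triangle area = |-18|/2 = 18/2 = 9.0000

cross = -18, triangle area = 9.0000


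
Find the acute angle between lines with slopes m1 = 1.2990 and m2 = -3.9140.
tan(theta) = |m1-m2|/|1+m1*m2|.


m1-m2 = 5.213
1+m1*m2 = -4.084286
tan(theta) = |5.213/(-4.084286)| = 1.276355
theta = arctan(|5.213/(-4.084286)|) = 51.9220 degrees (acute angle)

51.9220 degrees


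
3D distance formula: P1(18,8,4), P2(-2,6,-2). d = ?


dx=-20, dy=-2, dz=-6
d = sqrt(400+4+36) = sqrt(440) = 20.9762

20.9762


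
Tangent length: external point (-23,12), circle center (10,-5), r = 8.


d = sqrt((-23-10)^2 + (12+ 5)^2) = sqrt(1089+289) = 37.1214
L = sqrt(1378.0000 - 64) = sqrt(1314.0000) = 36.2491

36.2491


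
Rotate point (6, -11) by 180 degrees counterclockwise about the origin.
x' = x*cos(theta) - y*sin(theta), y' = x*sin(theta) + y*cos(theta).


cos(180) = -1, sin(180) = 0
x' = 6*(-1) + 11*0 = -6
y' = 6*0 - 11*(-1) = 11

(-6, 11)


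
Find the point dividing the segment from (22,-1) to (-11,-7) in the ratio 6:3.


Px = (6*(-11) + 3*22)/9 = 0/9 = 0
Py = (6*(-7) + 3*(-1))/9 = -45/9 = -5.0000

P = (0, -5.0000)


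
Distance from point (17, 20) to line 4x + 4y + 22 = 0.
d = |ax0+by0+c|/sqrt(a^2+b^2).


|4*17 + 4*20 + 22| = |170| = 170
sqrt(16 + 16) = sqrt(32) = 5.6569
d = 170/sqrt(32) = 30.0520

30.0520


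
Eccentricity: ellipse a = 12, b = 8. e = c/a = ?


c = sqrt(144-64) = sqrt(80) = 8.9443
e = c/a = sqrt(80)/12 = 0.7454

e = 0.7454


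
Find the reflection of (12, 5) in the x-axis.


Reflection rule for x-axis: (x, -y)
(12, 5) -> (12, -5)

(12, -5)


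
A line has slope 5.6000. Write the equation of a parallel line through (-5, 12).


Parallel lines have equal slopes.
m2 = 5.6000
b2 = 12 - 5.6000*(-5) = 40.0000

y = 5.6000x + 40.0000


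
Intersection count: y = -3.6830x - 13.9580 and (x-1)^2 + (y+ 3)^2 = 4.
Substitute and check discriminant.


Substitute y = -3.6830x - 13.9580: (x-1)^2 + (-3.6830x- 13.9580+ 3)^2 = 4
Expand to Ax^2 + Bx + C = 0, where b-k = -10.958
A = 1+m^2 = 14.564489
B = 2(m(b-k) - h) = 2(-3.6830*(-10.958) - 1) = 78.716628
C = h^2 + (b-k)^2 - r^2 = 1 + 120.077764 - 4 = 117.077764
disc = B^2-4AC = 6196.3075 - 6820.7112 = -624.4037
disc < 0

0 intersection points


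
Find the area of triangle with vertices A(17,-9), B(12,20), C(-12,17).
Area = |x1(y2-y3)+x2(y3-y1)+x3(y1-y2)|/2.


17*(20-17) = 51
12*(17+ 9) = 312
-12*(-9-20) = 348
sum = 711
Area = |711|/2 = 355.5000

355.5000 sq units


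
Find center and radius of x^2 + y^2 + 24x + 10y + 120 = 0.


h = -D/2 = -24/2 = -12
k = -E/2 = -10/2 = -5
r^2 = h^2 + k^2 - F = 144 + 25 - 120 = 49
r = 7

Center (-12, -5), radius = 7


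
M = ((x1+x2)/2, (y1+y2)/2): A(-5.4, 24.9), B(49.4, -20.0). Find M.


Mx = (-5.4 + 49.4)/2 = 44.0/2 = 22.0000
My = (24.9 - 20.0)/2 = 4.9/2 = 2.4500

(22.0000, 2.4500)


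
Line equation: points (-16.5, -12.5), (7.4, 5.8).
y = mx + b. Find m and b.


m = (18.3)/(23.9) = 0.7657
b = y1 - m*x1 = -12.5 - (18.3*(-16.5))/(23.9) = -12.5 + 12.6339 = 0.1339

y = 0.7657x + 0.1339


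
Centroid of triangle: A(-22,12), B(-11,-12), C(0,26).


Gx = (-22- 11+0)/3 = -33/3 = -11.0000
Gy = (12- 12+26)/3 = 26/3 = 8.6667

G = (-11.0000, 8.6667)


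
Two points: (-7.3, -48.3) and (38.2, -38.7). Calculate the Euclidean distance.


dx = 38.2 + 7.3 = 45.5
dy = -38.7 + 48.3 = 9.6
d = sqrt(2070.25 + 92.16) = sqrt(2162.41) = 46.5017

46.5017


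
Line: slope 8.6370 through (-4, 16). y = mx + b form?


y - 16 = 8.6370(x + 4)
y = 8.6370x + 16 - 8.6370*(-4)
y = 8.6370x + 50.5480

y = 8.6370x + 50.5480


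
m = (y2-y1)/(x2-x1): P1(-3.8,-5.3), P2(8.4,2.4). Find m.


dy = 2.4 + 5.3 = 7.7
dx = 8.4 + 3.8 = 12.2
m = 7.7/12.2 = 0.6311

m = 0.6311


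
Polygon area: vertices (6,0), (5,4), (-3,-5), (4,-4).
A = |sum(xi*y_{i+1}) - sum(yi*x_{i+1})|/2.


sum(xi*y_{i+1}) = 6*4 + 5*(-5) - 3*(-4) + 4*0 = 11
sum(yi*x_{i+1}) = 0*5 + 4*(-3) - 5*4 - 4*6 = -56
Area = |11 + 56|/2 = 67/2 = 33.5000

33.5000 sq units


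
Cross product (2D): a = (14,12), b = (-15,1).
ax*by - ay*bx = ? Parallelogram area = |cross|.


cross = 14*1 - 12*(-15) = 14 + 180 = 194
Parallelogram area = |194| = 194

cross = 194, parallelogram area = 194


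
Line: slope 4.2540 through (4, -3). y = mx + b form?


y + 3 = 4.2540(x - 4)
y = 4.2540x - 3 - 4.2540*4
y = 4.2540x - 20.0160

y = 4.2540x - 20.0160


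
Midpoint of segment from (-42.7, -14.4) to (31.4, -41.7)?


Mx = (-42.7 + 31.4)/2 = -11.3/2 = -5.6500
My = (-14.4 - 41.7)/2 = -56.1/2 = -28.0500

(-5.6500, -28.0500)


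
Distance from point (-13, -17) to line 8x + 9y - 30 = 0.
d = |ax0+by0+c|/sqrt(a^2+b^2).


|8*(-13) + 9*(-17) - 30| = |-287| = 287
sqrt(64 + 81) = sqrt(145) = 12.0416
d = 287/sqrt(145) = 23.8341

23.8341


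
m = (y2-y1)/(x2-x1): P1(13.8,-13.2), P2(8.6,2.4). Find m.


dy = 2.4 + 13.2 = 15.6
dx = 8.6 - 13.8 = -5.2
m = 15.6/(-5.2) = -3.0000

m = -3.0000


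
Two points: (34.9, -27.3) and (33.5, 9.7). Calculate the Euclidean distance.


dx = 33.5 - 34.9 = -1.4
dy = 9.7 + 27.3 = 37.0
d = sqrt(1.96 + 1369.0) = sqrt(1370.96) = 37.0265

37.0265


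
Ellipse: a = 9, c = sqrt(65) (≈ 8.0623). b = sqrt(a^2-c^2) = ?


b^2 = 9^2 - (sqrt(65))^2 = 81 - 65 = 16
b = sqrt(16) = 4

b = 4


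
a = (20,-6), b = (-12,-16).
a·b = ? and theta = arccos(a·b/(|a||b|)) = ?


a·b = 20*(-12) - 6*(-16) = -240 + 96 = -144
|a| = sqrt(400+36) = 20.8806
|b| = sqrt(144+256) = 20.0000
cos(theta) = -144/(sqrt(436)*sqrt(400)) = -144/sqrt(174400) = -0.344817
theta = arccos(-144/sqrt(174400)) = 110.1707 degrees

a·b = -144, theta = 110.1707 deg


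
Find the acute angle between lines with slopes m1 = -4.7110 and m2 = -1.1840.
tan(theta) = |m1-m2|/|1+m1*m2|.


m1-m2 = -3.527
1+m1*m2 = 6.577824
tan(theta) = |-3.527/6.577824| = 0.536196
theta = arctan(|-3.527/6.577824|) = 28.2000 degrees (acute angle)

28.2000 degrees


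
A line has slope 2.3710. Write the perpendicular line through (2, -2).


Perpendicular slope = -1/m1 = -1/2.3710 = -0.4218
b2 = y0 - m2*x0 = -2 + 2/2.3710 = -2 + 0.8435 = -1.1565

y = -0.4218x - 1.1565


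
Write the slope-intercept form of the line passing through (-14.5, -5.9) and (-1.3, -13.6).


m = (-7.7)/(13.2) = -0.5833
b = y1 - m*x1 = -5.9 - (-7.7*(-14.5))/(13.2) = -5.9 - 8.4583 = -14.3583

y = -0.5833x - 14.3583


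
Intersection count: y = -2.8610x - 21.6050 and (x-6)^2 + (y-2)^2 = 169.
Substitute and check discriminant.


Substitute y = -2.8610x - 21.6050: (x-6)^2 + (-2.8610x- 21.6050-2)^2 = 169
Expand to Ax^2 + Bx + C = 0, where b-k = -23.605
A = 1+m^2 = 9.185321
B = 2(m(b-k) - h) = 2(-2.8610*(-23.605) - 6) = 123.06781
C = h^2 + (b-k)^2 - r^2 = 36 + 557.196025 - 169 = 424.196025
disc = B^2-4AC = 15145.6859 - 15585.5066 = -439.8207
disc < 0

0 intersection points


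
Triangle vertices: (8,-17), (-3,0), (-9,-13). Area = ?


8*(0+ 13) = 104
-3*(-13+ 17) = -12
-9*(-17-0) = 153
sum = 245
Area = |245|/2 = 122.5000

122.5000 sq units


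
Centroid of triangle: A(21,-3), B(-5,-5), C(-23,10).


Gx = (21- 5- 23)/3 = -7/3 = -2.3333
Gy = (-3- 5+10)/3 = 2/3 = 0.6667

G = (-2.3333, 0.6667)


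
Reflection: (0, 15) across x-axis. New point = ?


Reflection rule for x-axis: (x, -y)
(0, 15) -> (0, -15)

(0, -15)


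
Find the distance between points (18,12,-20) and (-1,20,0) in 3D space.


dx=-19, dy=8, dz=20
d = sqrt(361+64+400) = sqrt(825) = 28.7228

28.7228


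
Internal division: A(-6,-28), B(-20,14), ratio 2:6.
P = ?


Px = (2*(-20) + 6*(-6))/8 = -76/8 = -9.5000
Py = (2*14 + 6*(-28))/8 = -140/8 = -17.5000

P = (-9.5000, -17.5000)


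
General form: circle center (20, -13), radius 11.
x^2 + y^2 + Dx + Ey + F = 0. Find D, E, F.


(x-20)^2 + (y+ 13)^2 = 11^2
D = -2h = -40, E = -2k = 26
F = h^2+k^2-r^2 = 400+169-121 = 448

D = -40, E = 26, F = 448


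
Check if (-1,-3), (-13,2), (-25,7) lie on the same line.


-1*(2-7) - 13*(7+ 3) - 25*(-3-2)
= 5 - 130 + 125 = 0

Yes, collinear (determinant = 0)


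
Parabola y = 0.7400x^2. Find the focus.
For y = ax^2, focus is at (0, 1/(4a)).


a = 0.7400
4a = 2.9600
focus = (0, 1/2.9600) = (0, 0.3378)

Focus = (0, 0.3378)


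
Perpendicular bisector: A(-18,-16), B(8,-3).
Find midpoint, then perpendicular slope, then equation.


Midpoint = (-5, -9.5)
Slope of AB = dy/dx = 13/26 = 0.5000
Perp slope = -dx/dy = -26/13 = -2.0000
b = My - (perp slope)*Mx = -9.5 + (26*(-5))/13 = -9.5 - 10.0000 = -19.5000

y = -2.0000x - 19.5000


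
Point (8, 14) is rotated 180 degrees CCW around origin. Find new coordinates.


cos(180) = -1, sin(180) = 0
x' = 8*(-1) - 14*0 = -8
y' = 8*0 + 14*(-1) = -14

(-8, -14)


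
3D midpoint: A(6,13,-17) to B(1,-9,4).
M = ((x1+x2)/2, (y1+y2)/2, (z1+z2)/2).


Mx = (6+1)/2 = 3.5000
My = (13- 9)/2 = 2.0000
Mz = (-17+4)/2 = -6.5000

M = (3.5000, 2.0000, -6.5000)


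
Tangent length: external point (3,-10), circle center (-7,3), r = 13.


d = sqrt((3+ 7)^2 + (-10-3)^2) = sqrt(100+169) = 16.4012
L = sqrt(269.0000 - 169) = sqrt(100.0000) = 10.0000

10.0000


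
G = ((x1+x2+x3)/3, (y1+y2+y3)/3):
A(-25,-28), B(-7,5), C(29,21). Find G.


Gx = (-25- 7+29)/3 = -3/3 = -1.0000
Gy = (-28+5+21)/3 = -2/3 = -0.6667

G = (-1.0000, -0.6667)


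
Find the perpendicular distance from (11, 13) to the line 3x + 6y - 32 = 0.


|3*11 + 6*13 - 32| = |79| = 79
sqrt(9 + 36) = sqrt(45) = 6.7082
d = 79/sqrt(45) = 11.7766

11.7766


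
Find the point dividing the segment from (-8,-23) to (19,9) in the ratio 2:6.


Px = (2*19 + 6*(-8))/8 = -10/8 = -1.2500
Py = (2*9 + 6*(-23))/8 = -120/8 = -15.0000

P = (-1.2500, -15.0000)


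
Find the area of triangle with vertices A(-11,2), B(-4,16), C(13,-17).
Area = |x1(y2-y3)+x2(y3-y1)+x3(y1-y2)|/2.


-11*(16+ 17) = -363
-4*(-17-2) = 76
13*(2-16) = -182
sum = -469
Area = |-469|/2 = 234.5000

234.5000 sq units


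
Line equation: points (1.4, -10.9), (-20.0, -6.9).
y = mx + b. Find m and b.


m = (4.0)/(-21.4) = -0.1869
b = y1 - m*x1 = -10.9 - (4.0*1.4)/(-21.4) = -10.9 + 0.2617 = -10.6383

y = -0.1869x - 10.6383


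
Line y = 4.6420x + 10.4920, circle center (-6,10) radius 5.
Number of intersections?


Substitute y = 4.6420x + 10.4920: (x+ 6)^2 + (4.6420x+10.4920-10)^2 = 25
Expand to Ax^2 + Bx + C = 0, where b-k = 0.492
A = 1+m^2 = 22.548164
B = 2(m(b-k) - h) = 2(4.6420*0.492 + 6) = 16.567728
C = h^2 + (b-k)^2 - r^2 = 36 + 0.242064 - 25 = 11.242064
disc = B^2-4AC = 274.4896 - 1013.9516 = -739.4620
disc < 0

0 intersection points


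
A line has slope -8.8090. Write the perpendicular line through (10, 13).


Perpendicular slope = -1/m1 = -1/(-8.8090) = 0.1135
b2 = y0 - m2*x0 = 13 + 10/(-8.8090) = 13 - 1.1352 = 11.8648

y = 0.1135x + 11.8648


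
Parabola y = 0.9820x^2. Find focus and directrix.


a = 0.9820
1/(4a) = 0.2546
Focus = (0, 0.2546)
Directrix: y = -0.2546

Focus = (0, 0.2546), Directrix: y = -0.2546


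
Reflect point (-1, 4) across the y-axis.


Reflection rule for y-axis: (-x, y)
(-1, 4) -> (1, 4)

(1, 4)


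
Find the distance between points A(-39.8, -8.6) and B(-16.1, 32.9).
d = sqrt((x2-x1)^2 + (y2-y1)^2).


dx = -16.1 + 39.8 = 23.7
dy = 32.9 + 8.6 = 41.5
d = sqrt(561.69 + 1722.25) = sqrt(2283.94) = 47.7906

47.7906


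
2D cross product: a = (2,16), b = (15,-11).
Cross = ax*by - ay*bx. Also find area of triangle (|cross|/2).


cross = 2*(-11) - 16*15 = -22 - 240 = -262
Triangle area = |-262|/2 = 262/2 = 131.0000

cross = -262, triangle area = 131.0000


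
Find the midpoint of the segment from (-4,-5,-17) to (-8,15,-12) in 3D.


Mx = (-4- 8)/2 = -6.0000
My = (-5+15)/2 = 5.0000
Mz = (-17- 12)/2 = -14.5000

M = (-6.0000, 5.0000, -14.5000)


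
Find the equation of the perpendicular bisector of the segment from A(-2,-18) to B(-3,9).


Midpoint = (-2.5, -4.5)
Slope of AB = dy/dx = 27/(-1) = -27.0000
Perp slope = -dx/dy = 1/27 = 0.0370
b = My - (perp slope)*Mx = -4.5 + (-1*(-2.5))/27 = -4.5 + 0.0926 = -4.4074

y = 0.0370x - 4.4074


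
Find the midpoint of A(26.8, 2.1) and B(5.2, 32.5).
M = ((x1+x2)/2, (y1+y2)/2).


Mx = (26.8 + 5.2)/2 = 32.0/2 = 16.0000
My = (2.1 + 32.5)/2 = 34.6/2 = 17.3000

(16.0000, 17.3000)


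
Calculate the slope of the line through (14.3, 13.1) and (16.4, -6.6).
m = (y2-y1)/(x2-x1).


dy = -6.6 - 13.1 = -19.7
dx = 16.4 - 14.3 = 2.1
m = -19.7/2.1 = -9.3810

m = -9.3810


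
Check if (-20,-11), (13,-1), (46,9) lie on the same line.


-20*(-1-9) + 13*(9+ 11) + 46*(-11+ 1)
= 200 + 260 - 460 = 0

Yes, collinear (determinant = 0)


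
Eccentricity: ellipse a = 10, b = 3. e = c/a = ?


c = sqrt(100-9) = sqrt(91) = 9.5394
e = c/a = sqrt(91)/10 = 0.9539

e = 0.9539


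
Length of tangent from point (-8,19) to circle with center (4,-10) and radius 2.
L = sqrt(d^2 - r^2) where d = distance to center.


d = sqrt((-8-4)^2 + (19+ 10)^2) = sqrt(144+841) = 31.3847
L = sqrt(985.0000 - 4) = sqrt(981.0000) = 31.3209

31.3209


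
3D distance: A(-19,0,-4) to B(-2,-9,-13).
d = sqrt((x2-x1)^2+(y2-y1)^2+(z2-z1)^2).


dx=17, dy=-9, dz=-9
d = sqrt(289+81+81) = sqrt(451) = 21.2368

21.2368


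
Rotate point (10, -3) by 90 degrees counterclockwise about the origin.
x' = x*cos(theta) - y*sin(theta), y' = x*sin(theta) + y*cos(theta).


cos(90) = 0, sin(90) = 1
x' = 10*0 + 3*1 = 3
y' = 10*1 - 3*0 = 10

(3, 10)


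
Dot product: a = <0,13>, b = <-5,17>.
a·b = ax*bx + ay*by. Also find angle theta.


a·b = 0*(-5) + 13*17 = 0 + 221 = 221
|a| = sqrt(0+169) = 13.0000
|b| = sqrt(25+289) = 17.7200
cos(theta) = 221/(sqrt(169)*sqrt(314)) = 221/sqrt(53066) = 0.959366
theta = arccos(221/sqrt(53066)) = 16.3895 degrees

a·b = 221, theta = 16.3895 deg


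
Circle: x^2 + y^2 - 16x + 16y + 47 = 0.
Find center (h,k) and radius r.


h = -D/2 = 16/2 = 8
k = -E/2 = -16/2 = -8
r^2 = h^2 + k^2 - F = 64 + 64 - 47 = 81
r = 9

Center (8, -8), radius = 9


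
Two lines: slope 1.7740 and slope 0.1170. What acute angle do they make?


m1-m2 = 1.657
1+m1*m2 = 1.207558
tan(theta) = |1.657/1.207558| = 1.372191
theta = arctan(|1.657/1.207558|) = 53.9169 degrees (acute angle)

53.9169 degrees


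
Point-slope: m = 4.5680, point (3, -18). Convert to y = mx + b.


y + 18 = 4.5680(x - 3)
y = 4.5680x - 18 - 4.5680*3
y = 4.5680x - 31.7040

y = 4.5680x - 31.7040


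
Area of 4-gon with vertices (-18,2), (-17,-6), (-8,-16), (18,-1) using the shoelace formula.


sum(xi*y_{i+1}) = -18*(-6) - 17*(-16) - 8*(-1) + 18*2 = 424
sum(yi*x_{i+1}) = 2*(-17) - 6*(-8) - 16*18 - 1*(-18) = -256
Area = |424 + 256|/2 = 680/2 = 340.0000

340.0000 sq units


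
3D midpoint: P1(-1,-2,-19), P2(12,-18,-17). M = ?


Mx = (-1+12)/2 = 5.5000
My = (-2- 18)/2 = -10.0000
Mz = (-19- 17)/2 = -18.0000

M = (5.5000, -10.0000, -18.0000)


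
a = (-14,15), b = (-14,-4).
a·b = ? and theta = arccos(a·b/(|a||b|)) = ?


a·b = -14*(-14) + 15*(-4) = 196 - 60 = 136
|a| = sqrt(196+225) = 20.5183
|b| = sqrt(196+16) = 14.5602
cos(theta) = 136/(sqrt(421)*sqrt(212)) = 136/sqrt(89252) = 0.455229
theta = arccos(136/sqrt(89252)) = 62.9203 degrees

a·b = 136, theta = 62.9203 deg


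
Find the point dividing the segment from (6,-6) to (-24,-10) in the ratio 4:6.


Px = (4*(-24) + 6*6)/10 = -60/10 = -6.0000
Py = (4*(-10) + 6*(-6))/10 = -76/10 = -7.6000

P = (-6.0000, -7.6000)


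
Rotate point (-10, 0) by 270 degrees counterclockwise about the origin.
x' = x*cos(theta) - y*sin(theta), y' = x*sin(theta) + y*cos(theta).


cos(270) = 0, sin(270) = -1
x' = -10*0 - 0*(-1) = 0
y' = -10*(-1) + 0*0 = 10

(0, 10)


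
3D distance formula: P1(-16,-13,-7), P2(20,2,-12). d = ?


dx=36, dy=15, dz=-5
d = sqrt(1296+225+25) = sqrt(1546) = 39.3192

39.3192


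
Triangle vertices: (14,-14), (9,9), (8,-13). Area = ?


14*(9+ 13) = 308
9*(-13+ 14) = 9
8*(-14-9) = -184
sum = 133
Area = |133|/2 = 66.5000

66.5000 sq units


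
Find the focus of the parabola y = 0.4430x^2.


a = 0.4430
4a = 1.7720
focus = (0, 1/1.7720) = (0, 0.5643)

Focus = (0, 0.5643)


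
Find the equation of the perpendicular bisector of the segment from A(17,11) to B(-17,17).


Midpoint = (0, 14)
Slope of AB = dy/dx = 6/(-34) = -0.1765
Perp slope = -dx/dy = 34/6 = 5.6667
b = My - (perp slope)*Mx = 14 + (-34*0)/6 = 14 + 0 = 14.0000

y = 5.6667x + 14.0000


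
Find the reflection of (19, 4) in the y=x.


Reflection rule for y=x: (y, x)
(19, 4) -> (4, 19)

(4, 19)


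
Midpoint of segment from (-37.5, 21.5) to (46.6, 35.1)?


Mx = (-37.5 + 46.6)/2 = 9.1/2 = 4.5500
My = (21.5 + 35.1)/2 = 56.6/2 = 28.3000

(4.5500, 28.3000)


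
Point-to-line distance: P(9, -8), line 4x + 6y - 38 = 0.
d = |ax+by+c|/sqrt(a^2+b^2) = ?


|4*9 + 6*(-8) - 38| = |-50| = 50
sqrt(16 + 36) = sqrt(52) = 7.2111
d = 50/sqrt(52) = 6.9338

6.9338


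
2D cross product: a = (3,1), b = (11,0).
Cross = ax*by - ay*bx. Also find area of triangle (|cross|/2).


cross = 3*0 - 1*11 = 0 - 11 = -11
Triangle area = |-11|/2 = 11/2 = 5.5000

cross = -11, triangle area = 5.5000


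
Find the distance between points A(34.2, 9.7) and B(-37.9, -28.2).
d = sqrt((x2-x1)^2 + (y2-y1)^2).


dx = -37.9 - 34.2 = -72.1
dy = -28.2 - 9.7 = -37.9
d = sqrt(5198.41 + 1436.41) = sqrt(6634.82) = 81.4544

81.4544


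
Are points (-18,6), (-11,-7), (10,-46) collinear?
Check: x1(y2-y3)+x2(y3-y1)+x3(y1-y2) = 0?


-18*(-7+ 46) - 11*(-46-6) + 10*(6+ 7)
= -702 + 572 + 130 = 0

Yes, collinear (determinant = 0)


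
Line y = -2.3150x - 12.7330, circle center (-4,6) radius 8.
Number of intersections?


Substitute y = -2.3150x - 12.7330: (x+ 4)^2 + (-2.3150x- 12.7330-6)^2 = 64
Expand to Ax^2 + Bx + C = 0, where b-k = -18.733
A = 1+m^2 = 6.359225
B = 2(m(b-k) - h) = 2(-2.3150*(-18.733) + 4) = 94.73379
C = h^2 + (b-k)^2 - r^2 = 16 + 350.925289 - 64 = 302.925289
disc = B^2-4AC = 8974.4910 - 7705.4803 = 1269.0107
disc > 0

2 intersection points


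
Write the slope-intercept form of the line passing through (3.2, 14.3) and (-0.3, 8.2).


m = (-6.1)/(-3.5) = 1.7429
b = y1 - m*x1 = 14.3 - (-6.1*3.2)/(-3.5) = 14.3 - 5.5771 = 8.7229

y = 1.7429x + 8.7229


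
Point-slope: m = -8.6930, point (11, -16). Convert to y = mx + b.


y + 16 = -8.6930(x - 11)
y = -8.6930x - 16 + 8.6930*11
y = -8.6930x + 79.6230

y = -8.6930x + 79.6230


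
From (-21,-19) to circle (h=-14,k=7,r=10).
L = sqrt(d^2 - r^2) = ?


d = sqrt((-21+ 14)^2 + (-19-7)^2) = sqrt(49+676) = 26.9258
L = sqrt(725.0000 - 100) = sqrt(625.0000) = 25.0000

25.0000


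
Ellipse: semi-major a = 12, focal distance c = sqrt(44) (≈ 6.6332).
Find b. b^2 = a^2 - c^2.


b^2 = 12^2 - (sqrt(44))^2 = 144 - 44 = 100
b = sqrt(100) = 10

b = 10


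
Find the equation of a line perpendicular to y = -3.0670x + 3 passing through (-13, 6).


Perpendicular slope = -1/m1 = -1/(-3.0670) = 0.3261
b2 = y0 - m2*x0 = 6 - 13/(-3.0670) = 6 + 4.2387 = 10.2387

y = 0.3261x + 10.2387


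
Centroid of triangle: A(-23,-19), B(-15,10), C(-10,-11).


Gx = (-23- 15- 10)/3 = -48/3 = -16.0000
Gy = (-19+10- 11)/3 = -20/3 = -6.6667

G = (-16.0000, -6.6667)


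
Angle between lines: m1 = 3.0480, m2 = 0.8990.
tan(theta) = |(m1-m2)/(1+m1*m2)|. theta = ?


m1-m2 = 2.149
1+m1*m2 = 3.740152
tan(theta) = |2.149/3.740152| = 0.574576
theta = arctan(|2.149/3.740152|) = 29.8806 degrees (acute angle)

29.8806 degrees


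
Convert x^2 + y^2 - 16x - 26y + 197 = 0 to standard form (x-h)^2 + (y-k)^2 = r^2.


h = -D/2 = 16/2 = 8
k = -E/2 = 26/2 = 13
r^2 = h^2 + k^2 - F = 64 + 169 - 197 = 36
r = 6

Center (8, 13), radius = 6


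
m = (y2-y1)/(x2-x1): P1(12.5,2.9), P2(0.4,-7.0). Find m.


dy = -7.0 - 2.9 = -9.9
dx = 0.4 - 12.5 = -12.1
m = -9.9/(-12.1) = 0.8182

m = 0.8182


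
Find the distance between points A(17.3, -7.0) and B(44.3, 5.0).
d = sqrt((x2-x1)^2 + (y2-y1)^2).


dx = 44.3 - 17.3 = 27
dy = 5.0 + 7.0 = 12.0
d = sqrt(729 + 144.0) = sqrt(873) = 29.5466

29.5466


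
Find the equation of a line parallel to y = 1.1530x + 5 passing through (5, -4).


Parallel lines have equal slopes.
m2 = 1.1530
b2 = -4 - 1.1530*5 = -9.7650

y = 1.1530x - 9.7650


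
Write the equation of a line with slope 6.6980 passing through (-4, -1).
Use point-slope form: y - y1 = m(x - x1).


y + 1 = 6.6980(x + 4)
y = 6.6980x - 1 - 6.6980*(-4)
y = 6.6980x + 25.7920

y = 6.6980x + 25.7920


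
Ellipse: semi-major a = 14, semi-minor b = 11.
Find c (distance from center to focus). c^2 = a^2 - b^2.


c^2 = 14^2 - 11^2 = 196 - 121 = 75
c = sqrt(75) = 8.6603

c = 8.6603


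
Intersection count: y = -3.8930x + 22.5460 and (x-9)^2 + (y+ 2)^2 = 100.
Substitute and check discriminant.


Substitute y = -3.8930x + 22.5460: (x-9)^2 + (-3.8930x+22.5460+ 2)^2 = 100
Expand to Ax^2 + Bx + C = 0, where b-k = 24.546
A = 1+m^2 = 16.155449
B = 2(m(b-k) - h) = 2(-3.8930*24.546 - 9) = -209.115156
C = h^2 + (b-k)^2 - r^2 = 81 + 602.506116 - 100 = 583.506116
disc = B^2-4AC = 43729.1485 - 37707.2132 = 6021.9353
disc > 0

2 intersection points


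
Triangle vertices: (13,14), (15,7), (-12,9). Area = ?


13*(7-9) = -26
15*(9-14) = -75
-12*(14-7) = -84
sum = -185
Area = |-185|/2 = 92.5000

92.5000 sq units


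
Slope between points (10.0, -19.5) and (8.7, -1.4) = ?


dy = -1.4 + 19.5 = 18.1
dx = 8.7 - 10.0 = -1.3
m = 18.1/(-1.3) = -13.9231

m = -13.9231


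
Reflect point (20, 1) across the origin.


Reflection rule for origin: (-x, -y)
(20, 1) -> (-20, -1)

(-20, -1)


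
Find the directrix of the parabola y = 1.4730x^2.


a = 1.4730
1/(4a) = 0.1697
directrix: y = -0.1697 = -0.1697

y = -0.1697


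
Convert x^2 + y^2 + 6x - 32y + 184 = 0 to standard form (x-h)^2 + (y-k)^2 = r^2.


h = -D/2 = -6/2 = -3
k = -E/2 = 32/2 = 16
r^2 = h^2 + k^2 - F = 9 + 256 - 184 = 81
r = 9

Center (-3, 16), radius = 9


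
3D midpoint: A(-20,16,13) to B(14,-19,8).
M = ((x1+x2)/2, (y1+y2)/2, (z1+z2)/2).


Mx = (-20+14)/2 = -3.0000
My = (16- 19)/2 = -1.5000
Mz = (13+8)/2 = 10.5000

M = (-3.0000, -1.5000, 10.5000)


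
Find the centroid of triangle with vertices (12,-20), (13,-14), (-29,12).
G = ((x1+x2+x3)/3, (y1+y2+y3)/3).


Gx = (12+13- 29)/3 = -4/3 = -1.3333
Gy = (-20- 14+12)/3 = -22/3 = -7.3333

G = (-1.3333, -7.3333)


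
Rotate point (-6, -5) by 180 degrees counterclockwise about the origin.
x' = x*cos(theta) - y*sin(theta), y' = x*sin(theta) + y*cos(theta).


cos(180) = -1, sin(180) = 0
x' = -6*(-1) + 5*0 = 6
y' = -6*0 - 5*(-1) = 5

(6, 5)


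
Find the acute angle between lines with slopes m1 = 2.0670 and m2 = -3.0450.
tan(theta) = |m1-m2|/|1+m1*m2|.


m1-m2 = 5.112
1+m1*m2 = -5.294015
tan(theta) = |5.112/(-5.294015)| = 0.965619
theta = arctan(|5.112/(-5.294015)|) = 43.9979 degrees (acute angle)

43.9979 degrees


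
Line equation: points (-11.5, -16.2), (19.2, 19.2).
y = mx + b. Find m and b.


m = (35.4)/(30.7) = 1.1531
b = y1 - m*x1 = -16.2 - (35.4*(-11.5))/(30.7) = -16.2 + 13.2606 = -2.9394

y = 1.1531x - 2.9394


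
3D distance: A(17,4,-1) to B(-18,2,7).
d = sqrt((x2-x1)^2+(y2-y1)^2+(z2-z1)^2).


dx=-35, dy=-2, dz=8
d = sqrt(1225+4+64) = sqrt(1293) = 35.9583

35.9583


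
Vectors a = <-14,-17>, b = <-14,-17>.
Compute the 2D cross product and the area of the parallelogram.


cross = -14*(-17) + 17*(-14) = 238 - 238 = 0
Parallelogram area = |0| = 0

cross = 0, parallelogram area = 0


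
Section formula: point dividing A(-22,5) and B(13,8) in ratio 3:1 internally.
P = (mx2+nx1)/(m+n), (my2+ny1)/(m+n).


Px = (3*13 + 1*(-22))/4 = 17/4 = 4.2500
Py = (3*8 + 1*5)/4 = 29/4 = 7.2500

P = (4.2500, 7.2500)


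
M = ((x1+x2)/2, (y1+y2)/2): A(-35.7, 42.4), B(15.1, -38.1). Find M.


Mx = (-35.7 + 15.1)/2 = -20.6/2 = -10.3000
My = (42.4 - 38.1)/2 = 4.3/2 = 2.1500

(-10.3000, 2.1500)


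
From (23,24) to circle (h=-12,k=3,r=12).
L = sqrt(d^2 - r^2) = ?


d = sqrt((23+ 12)^2 + (24-3)^2) = sqrt(1225+441) = 40.8167
L = sqrt(1666.0000 - 144) = sqrt(1522.0000) = 39.0128

39.0128


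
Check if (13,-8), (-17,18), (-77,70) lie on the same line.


13*(18-70) - 17*(70+ 8) - 77*(-8-18)
= -676 - 1326 + 2002 = 0

Yes, collinear (determinant = 0)


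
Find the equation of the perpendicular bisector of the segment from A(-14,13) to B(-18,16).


Midpoint = (-16, 14.5)
Slope of AB = dy/dx = 3/(-4) = -0.7500
Perp slope = -dx/dy = 4/3 = 1.3333
b = My - (perp slope)*Mx = 14.5 + (-4*(-16))/3 = 14.5 + 21.3333 = 35.8333

y = 1.3333x + 35.8333


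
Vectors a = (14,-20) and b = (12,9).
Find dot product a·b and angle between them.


a·b = 14*12 - 20*9 = 168 - 180 = -12
|a| = sqrt(196+400) = 24.4131
|b| = sqrt(144+81) = 15.0000
cos(theta) = -12/(sqrt(596)*sqrt(225)) = -12/sqrt(134100) = -0.032769
theta = arccos(-12/sqrt(134100)) = 91.8779 degrees

a·b = -12, theta = 91.8779 deg


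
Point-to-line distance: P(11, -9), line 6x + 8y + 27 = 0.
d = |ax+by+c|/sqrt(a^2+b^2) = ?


|6*11 + 8*(-9) + 27| = |21| = 21
sqrt(36 + 64) = sqrt(100) = 10.0000
d = 21/sqrt(100) = 2.1000

2.1000


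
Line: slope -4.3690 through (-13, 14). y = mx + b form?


y - 14 = -4.3690(x + 13)
y = -4.3690x + 14 + 4.3690*(-13)
y = -4.3690x - 42.7970

y = -4.3690x - 42.7970


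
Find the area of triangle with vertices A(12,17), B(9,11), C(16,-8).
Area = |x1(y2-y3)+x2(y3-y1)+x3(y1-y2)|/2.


12*(11+ 8) = 228
9*(-8-17) = -225
16*(17-11) = 96
sum = 99
Area = |99|/2 = 49.5000

49.5000 sq units


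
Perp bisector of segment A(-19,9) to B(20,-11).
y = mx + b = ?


Midpoint = (0.5, -1)
Slope of AB = dy/dx = -20/39 = -0.5128
Perp slope = -dx/dy = 39/20 = 1.9500
b = My - (perp slope)*Mx = -1 + (39*0.5)/(-20) = -1 - 0.9750 = -1.9750

y = 1.9500x - 1.9750


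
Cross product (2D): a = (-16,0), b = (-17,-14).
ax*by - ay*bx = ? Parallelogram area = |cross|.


cross = -16*(-14) - 0*(-17) = 224 - 0 = 224
Parallelogram area = |224| = 224

cross = 224, parallelogram area = 224


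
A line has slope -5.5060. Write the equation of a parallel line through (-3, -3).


Parallel lines have equal slopes.
m2 = -5.5060
b2 = -3 + 5.5060*(-3) = -19.5180

y = -5.5060x - 19.5180


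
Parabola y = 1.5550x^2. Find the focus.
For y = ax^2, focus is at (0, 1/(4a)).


a = 1.5550
4a = 6.2200
focus = (0, 1/6.2200) = (0, 0.1608)

Focus = (0, 0.1608)


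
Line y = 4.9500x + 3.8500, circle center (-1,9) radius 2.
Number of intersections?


Substitute y = 4.9500x + 3.8500: (x+ 1)^2 + (4.9500x+3.8500-9)^2 = 4
Expand to Ax^2 + Bx + C = 0, where b-k = -5.15
A = 1+m^2 = 25.5025
B = 2(m(b-k) - h) = 2(4.9500*(-5.15) + 1) = -48.985
C = h^2 + (b-k)^2 - r^2 = 1 + 26.5225 - 4 = 23.5225
disc = B^2-4AC = 2399.5302 - 2399.5302 = 0
disc = 0

1 intersection point (tangent)


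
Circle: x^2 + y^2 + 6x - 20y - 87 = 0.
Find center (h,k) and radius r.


h = -D/2 = -6/2 = -3
k = -E/2 = 20/2 = 10
r^2 = h^2 + k^2 - F = 9 + 100 + 87 = 196
r = 14

Center (-3, 10), radius = 14


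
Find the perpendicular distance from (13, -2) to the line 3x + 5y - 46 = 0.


|3*13 + 5*(-2) - 46| = |-17| = 17
sqrt(9 + 25) = sqrt(34) = 5.8310
d = 17/sqrt(34) = 2.9155

2.9155


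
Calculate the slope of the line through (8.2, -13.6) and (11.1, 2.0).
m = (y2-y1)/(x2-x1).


dy = 2.0 + 13.6 = 15.6
dx = 11.1 - 8.2 = 2.9
m = 15.6/2.9 = 5.3793

m = 5.3793


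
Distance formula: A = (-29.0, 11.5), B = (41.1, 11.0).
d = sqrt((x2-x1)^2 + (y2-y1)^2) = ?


dx = 41.1 + 29.0 = 70.1
dy = 11.0 - 11.5 = -0.5
d = sqrt(4914.01 + 0.25) = sqrt(4914.26) = 70.1018

70.1018


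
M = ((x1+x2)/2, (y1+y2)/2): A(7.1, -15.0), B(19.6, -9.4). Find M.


Mx = (7.1 + 19.6)/2 = 26.7/2 = 13.3500
My = (-15.0 - 9.4)/2 = -24.4/2 = -12.2000

(13.3500, -12.2000)


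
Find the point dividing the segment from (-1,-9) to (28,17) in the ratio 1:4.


Px = (1*28 + 4*(-1))/5 = 24/5 = 4.8000
Py = (1*17 + 4*(-9))/5 = -19/5 = -3.8000

P = (4.8000, -3.8000)


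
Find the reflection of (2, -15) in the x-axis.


Reflection rule for x-axis: (x, -y)
(2, -15) -> (2, 15)

(2, 15)


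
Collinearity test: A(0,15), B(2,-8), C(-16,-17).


0*(-8+ 17) + 2*(-17-15) - 16*(15+ 8)
= 0 - 64 - 368 = -432

No, not collinear (determinant = -432)


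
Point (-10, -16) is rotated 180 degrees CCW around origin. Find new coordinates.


cos(180) = -1, sin(180) = 0
x' = -10*(-1) + 16*0 = 10
y' = -10*0 - 16*(-1) = 16

(10, 16)


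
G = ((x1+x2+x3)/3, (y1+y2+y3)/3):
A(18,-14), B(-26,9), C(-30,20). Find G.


Gx = (18- 26- 30)/3 = -38/3 = -12.6667
Gy = (-14+9+20)/3 = 15/3 = 5.0000

G = (-12.6667, 5.0000)


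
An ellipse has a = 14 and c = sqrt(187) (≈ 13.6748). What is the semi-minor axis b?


b^2 = 14^2 - (sqrt(187))^2 = 196 - 187 = 9
b = sqrt(9) = 3

b = 3


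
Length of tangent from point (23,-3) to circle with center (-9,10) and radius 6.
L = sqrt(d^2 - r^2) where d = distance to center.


d = sqrt((23+ 9)^2 + (-3-10)^2) = sqrt(1024+169) = 34.5398
L = sqrt(1193.0000 - 36) = sqrt(1157.0000) = 34.0147

34.0147


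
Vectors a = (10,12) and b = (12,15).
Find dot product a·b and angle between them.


a·b = 10*12 + 12*15 = 120 + 180 = 300
|a| = sqrt(100+144) = 15.6205
|b| = sqrt(144+225) = 19.2094
cos(theta) = 300/(sqrt(244)*sqrt(369)) = 300/sqrt(90036) = 0.999800
theta = arccos(300/sqrt(90036)) = 1.1458 degrees

a·b = 300, theta = 1.1458 deg


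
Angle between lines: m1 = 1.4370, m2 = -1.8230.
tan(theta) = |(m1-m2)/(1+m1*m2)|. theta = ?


m1-m2 = 3.26
1+m1*m2 = -1.619651
tan(theta) = |3.26/(-1.619651)| = 2.012779
theta = arctan(|3.26/(-1.619651)|) = 63.5806 degrees (acute angle)

63.5806 degrees


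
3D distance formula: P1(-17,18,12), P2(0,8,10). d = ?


dx=17, dy=-10, dz=-2
d = sqrt(289+100+4) = sqrt(393) = 19.8242

19.8242


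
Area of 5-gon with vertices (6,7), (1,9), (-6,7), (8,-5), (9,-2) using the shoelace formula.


sum(xi*y_{i+1}) = 6*9 + 1*7 - 6*(-5) + 8*(-2) + 9*7 = 138
sum(yi*x_{i+1}) = 7*1 + 9*(-6) + 7*8 - 5*9 - 2*6 = -48
Area = |138 + 48|/2 = 186/2 = 93.0000

93.0000 sq units


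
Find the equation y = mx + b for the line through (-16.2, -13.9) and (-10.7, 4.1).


m = (18.0)/(5.5) = 3.2727
b = y1 - m*x1 = -13.9 - (18.0*(-16.2))/(5.5) = -13.9 + 53.0182 = 39.1182

y = 3.2727x + 39.1182


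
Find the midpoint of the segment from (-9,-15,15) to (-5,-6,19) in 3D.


Mx = (-9- 5)/2 = -7.0000
My = (-15- 6)/2 = -10.5000
Mz = (15+19)/2 = 17.0000

M = (-7.0000, -10.5000, 17.0000)


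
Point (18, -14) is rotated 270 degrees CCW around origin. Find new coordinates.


cos(270) = 0, sin(270) = -1
x' = 18*0 + 14*(-1) = -14
y' = 18*(-1) - 14*0 = -18

(-14, -18)


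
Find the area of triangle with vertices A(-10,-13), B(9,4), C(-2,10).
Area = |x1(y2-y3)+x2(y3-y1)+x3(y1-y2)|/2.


-10*(4-10) = 60
9*(10+ 13) = 207
-2*(-13-4) = 34
sum = 301
Area = |301|/2 = 150.5000

150.5000 sq units


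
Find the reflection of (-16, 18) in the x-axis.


Reflection rule for x-axis: (x, -y)
(-16, 18) -> (-16, -18)

(-16, -18)


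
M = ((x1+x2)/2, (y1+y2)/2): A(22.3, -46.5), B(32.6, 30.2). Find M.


Mx = (22.3 + 32.6)/2 = 54.9/2 = 27.4500
My = (-46.5 + 30.2)/2 = -16.3/2 = -8.1500

(27.4500, -8.1500)


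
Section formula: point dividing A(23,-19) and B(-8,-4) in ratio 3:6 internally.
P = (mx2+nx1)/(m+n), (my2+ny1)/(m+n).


Px = (3*(-8) + 6*23)/9 = 114/9 = 12.6667
Py = (3*(-4) + 6*(-19))/9 = -126/9 = -14.0000

P = (12.6667, -14.0000)


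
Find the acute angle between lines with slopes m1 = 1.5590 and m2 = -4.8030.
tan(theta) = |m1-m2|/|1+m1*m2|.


m1-m2 = 6.362
1+m1*m2 = -6.487877
tan(theta) = |6.362/(-6.487877)| = 0.980598
theta = arctan(|6.362/(-6.487877)|) = 44.4388 degrees (acute angle)

44.4388 degrees


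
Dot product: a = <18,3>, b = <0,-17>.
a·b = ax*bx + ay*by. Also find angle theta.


a·b = 18*0 + 3*(-17) = 0 - 51 = -51
|a| = sqrt(324+9) = 18.2483
|b| = sqrt(0+289) = 17.0000
cos(theta) = -51/(sqrt(333)*sqrt(289)) = -51/sqrt(96237) = -0.164399
theta = arccos(-51/sqrt(96237)) = 99.4623 degrees

a·b = -51, theta = 99.4623 deg


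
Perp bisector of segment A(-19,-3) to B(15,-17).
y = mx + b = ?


Midpoint = (-2, -10)
Slope of AB = dy/dx = -14/34 = -0.4118
Perp slope = -dx/dy = 34/14 = 2.4286
b = My - (perp slope)*Mx = -10 + (34*(-2))/(-14) = -10 + 4.8571 = -5.1429

y = 2.4286x - 5.1429


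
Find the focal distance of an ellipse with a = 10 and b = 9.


c^2 = 10^2 - 9^2 = 100 - 81 = 19
c = sqrt(19) = 4.3589

c = 4.3589


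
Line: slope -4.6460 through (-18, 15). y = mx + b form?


y - 15 = -4.6460(x + 18)
y = -4.6460x + 15 + 4.6460*(-18)
y = -4.6460x - 68.6280

y = -4.6460x - 68.6280


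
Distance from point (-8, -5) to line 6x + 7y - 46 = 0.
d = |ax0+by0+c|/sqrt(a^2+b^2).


|6*(-8) + 7*(-5) - 46| = |-129| = 129
sqrt(36 + 49) = sqrt(85) = 9.2195
d = 129/sqrt(85) = 13.9920

13.9920


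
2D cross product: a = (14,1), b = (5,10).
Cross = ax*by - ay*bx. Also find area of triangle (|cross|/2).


cross = 14*10 - 1*5 = 140 - 5 = 135
Triangle area = |135|/2 = 135/2 = 67.5000

cross = 135, triangle area = 67.5000


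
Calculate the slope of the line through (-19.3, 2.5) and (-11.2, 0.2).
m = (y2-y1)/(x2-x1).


dy = 0.2 - 2.5 = -2.3
dx = -11.2 + 19.3 = 8.1
m = -2.3/8.1 = -0.2840

m = -0.2840


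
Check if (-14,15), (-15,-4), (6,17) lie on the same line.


-14*(-4-17) - 15*(17-15) + 6*(15+ 4)
= 294 - 30 + 114 = 378

No, not collinear (determinant = 378)


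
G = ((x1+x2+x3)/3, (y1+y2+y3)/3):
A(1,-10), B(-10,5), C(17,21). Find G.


Gx = (1- 10+17)/3 = 8/3 = 2.6667
Gy = (-10+5+21)/3 = 16/3 = 5.3333

G = (2.6667, 5.3333)


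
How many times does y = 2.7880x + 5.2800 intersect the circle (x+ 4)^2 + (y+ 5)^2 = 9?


Substitute y = 2.7880x + 5.2800: (x+ 4)^2 + (2.7880x+5.2800+ 5)^2 = 9
Expand to Ax^2 + Bx + C = 0, where b-k = 10.28
A = 1+m^2 = 8.772944
B = 2(m(b-k) - h) = 2(2.7880*10.28 + 4) = 65.32128
C = h^2 + (b-k)^2 - r^2 = 16 + 105.6784 - 9 = 112.6784
disc = B^2-4AC = 4266.8696 - 3954.0852 = 312.7844
disc > 0

2 intersection points


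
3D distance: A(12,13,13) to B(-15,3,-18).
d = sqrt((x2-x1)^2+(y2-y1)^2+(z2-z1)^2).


dx=-27, dy=-10, dz=-31
d = sqrt(729+100+961) = sqrt(1790) = 42.3084

42.3084


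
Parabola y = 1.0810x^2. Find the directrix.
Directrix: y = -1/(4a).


a = 1.0810
1/(4a) = 0.2313
directrix: y = -0.2313 = -0.2313

y = -0.2313


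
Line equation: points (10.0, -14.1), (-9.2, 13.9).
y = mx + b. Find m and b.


m = (28.0)/(-19.2) = -1.4583
b = y1 - m*x1 = -14.1 - (28.0*10.0)/(-19.2) = -14.1 + 14.5833 = 0.4833

y = -1.4583x + 0.4833


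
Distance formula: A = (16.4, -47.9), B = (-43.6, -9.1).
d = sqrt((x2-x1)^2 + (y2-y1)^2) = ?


dx = -43.6 - 16.4 = -60.0
dy = -9.1 + 47.9 = 38.8
d = sqrt(3600.0 + 1505.44) = sqrt(5105.44) = 71.4524

71.4524


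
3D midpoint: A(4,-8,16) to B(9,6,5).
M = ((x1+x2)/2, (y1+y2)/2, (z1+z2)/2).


Mx = (4+9)/2 = 6.5000
My = (-8+6)/2 = -1.0000
Mz = (16+5)/2 = 10.5000

M = (6.5000, -1.0000, 10.5000)


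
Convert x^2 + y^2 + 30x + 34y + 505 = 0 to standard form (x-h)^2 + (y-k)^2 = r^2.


h = -D/2 = -30/2 = -15
k = -E/2 = -34/2 = -17
r^2 = h^2 + k^2 - F = 225 + 289 - 505 = 9
r = 3

Center (-15, -17), radius = 3


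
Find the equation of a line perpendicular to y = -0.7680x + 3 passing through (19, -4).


Perpendicular slope = -1/m1 = -1/(-0.7680) = 1.3021
b2 = y0 - m2*x0 = -4 + 19/(-0.7680) = -4 - 24.7396 = -28.7396

y = 1.3021x - 28.7396


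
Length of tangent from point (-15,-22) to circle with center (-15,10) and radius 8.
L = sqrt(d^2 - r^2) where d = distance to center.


d = sqrt((-15+ 15)^2 + (-22-10)^2) = sqrt(0+1024) = 32.0000
L = sqrt(1024.0000 - 64) = sqrt(960.0000) = 30.9839

30.9839


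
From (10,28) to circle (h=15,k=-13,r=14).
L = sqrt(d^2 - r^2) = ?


d = sqrt((10-15)^2 + (28+ 13)^2) = sqrt(25+1681) = 41.3038
L = sqrt(1706.0000 - 196) = sqrt(1510.0000) = 38.8587

38.8587


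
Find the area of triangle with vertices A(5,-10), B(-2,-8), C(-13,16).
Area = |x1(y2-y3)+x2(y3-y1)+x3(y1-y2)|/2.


5*(-8-16) = -120
-2*(16+ 10) = -52
-13*(-10+ 8) = 26
sum = -146
Area = |-146|/2 = 73.0000

73.0000 sq units


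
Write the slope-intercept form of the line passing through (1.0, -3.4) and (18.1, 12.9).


m = (16.3)/(17.1) = 0.9532
b = y1 - m*x1 = -3.4 - (16.3*1.0)/(17.1) = -3.4 - 0.9532 = -4.3532

y = 0.9532x - 4.3532


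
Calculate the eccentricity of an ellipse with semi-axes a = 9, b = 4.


c = sqrt(81-16) = sqrt(65) = 8.0623
e = c/a = sqrt(65)/9 = 0.8958

e = 0.8958


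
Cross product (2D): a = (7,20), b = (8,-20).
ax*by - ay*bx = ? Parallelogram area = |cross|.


cross = 7*(-20) - 20*8 = -140 - 160 = -300
Parallelogram area = |-300| = 300

cross = -300, parallelogram area = 300


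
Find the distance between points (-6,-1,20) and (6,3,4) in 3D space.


dx=12, dy=4, dz=-16
d = sqrt(144+16+256) = sqrt(416) = 20.3961

20.3961


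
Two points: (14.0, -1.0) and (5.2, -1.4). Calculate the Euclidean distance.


dx = 5.2 - 14.0 = -8.8
dy = -1.4 + 1.0 = -0.4
d = sqrt(77.44 + 0.16) = sqrt(77.6) = 8.8091

8.8091


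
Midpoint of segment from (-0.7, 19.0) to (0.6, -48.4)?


Mx = (-0.7 + 0.6)/2 = -0.1/2 = -0.0500
My = (19.0 - 48.4)/2 = -29.4/2 = -14.7000

(-0.0500, -14.7000)


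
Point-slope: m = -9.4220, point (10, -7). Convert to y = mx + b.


y + 7 = -9.4220(x - 10)
y = -9.4220x - 7 + 9.4220*10
y = -9.4220x + 87.2200

y = -9.4220x + 87.2200


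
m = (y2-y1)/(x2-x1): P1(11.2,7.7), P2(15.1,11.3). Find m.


dy = 11.3 - 7.7 = 3.6
dx = 15.1 - 11.2 = 3.9
m = 3.6/3.9 = 0.9231

m = 0.9231


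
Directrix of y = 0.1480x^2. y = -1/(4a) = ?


a = 0.1480
1/(4a) = 1.6892
directrix: y = -1.6892 = -1.6892

y = -1.6892


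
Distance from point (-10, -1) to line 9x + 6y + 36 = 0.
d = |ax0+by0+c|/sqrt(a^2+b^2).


|9*(-10) + 6*(-1) + 36| = |-60| = 60
sqrt(81 + 36) = sqrt(117) = 10.8167
d = 60/sqrt(117) = 5.5470

5.5470


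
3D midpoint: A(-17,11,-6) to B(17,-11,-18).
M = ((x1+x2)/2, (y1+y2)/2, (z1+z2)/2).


Mx = (-17+17)/2 = 0
My = (11- 11)/2 = 0
Mz = (-6- 18)/2 = -12.0000

M = (0, 0, -12.0000)


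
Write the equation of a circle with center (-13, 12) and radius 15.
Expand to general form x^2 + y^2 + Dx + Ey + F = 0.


(x+ 13)^2 + (y-12)^2 = 15^2
D = -2h = 26, E = -2k = -24
F = h^2+k^2-r^2 = 169+144-225 = 88

x^2 + y^2 + 26x - 24y + 88 = 0


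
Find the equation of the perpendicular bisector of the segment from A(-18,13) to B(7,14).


Midpoint = (-5.5, 13.5)
Slope of AB = dy/dx = 1/25 = 0.0400
Perp slope = -dx/dy = -25/1 = -25.0000
b = My - (perp slope)*Mx = 13.5 + (25*(-5.5))/1 = 13.5 - 137.5000 = -124.0000

y = -25.0000x - 124.0000


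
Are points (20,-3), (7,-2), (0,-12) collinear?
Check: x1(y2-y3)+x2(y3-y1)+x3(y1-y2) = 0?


20*(-2+ 12) + 7*(-12+ 3) + 0*(-3+ 2)
= 200 - 63 + 0 = 137

No, not collinear (determinant = 137)
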